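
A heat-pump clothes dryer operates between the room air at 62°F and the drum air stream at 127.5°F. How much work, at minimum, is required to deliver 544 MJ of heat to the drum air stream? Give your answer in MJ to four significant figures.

60.68 MJ

In absolute terms T_C = 289.82 K and T_H = 326.21 K, so ΔT = 36.39 K.
The reversible limit is COP_HP = T_H/ΔT = 8.964, so W_min = Q_H/COP = Q_H·ΔT/T_H.
W_min = 544.0 × 36.39/326.21 = 60.68 MJ.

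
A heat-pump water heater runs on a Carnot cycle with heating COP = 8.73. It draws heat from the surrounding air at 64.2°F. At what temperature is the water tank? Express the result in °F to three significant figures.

COP_HP = T_H/(T_H − T_C) rearranges to T_H = COP·T_C/(COP − 1).
With T_C = 291.04 K, T_H = 8.73 × 291.04/7.730 = 328.69 K.
Converting, 328.69 K = 131.97°F.

132 °F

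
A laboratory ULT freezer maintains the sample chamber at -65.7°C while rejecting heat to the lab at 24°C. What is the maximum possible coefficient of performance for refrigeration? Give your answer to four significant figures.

In absolute terms T_C = 207.45 K and T_H = 297.15 K, so ΔT = 89.70 K.
For a reversible cycle, COP_Carnot = T_C/ΔT = 207.45/89.70 = 2.313.

2.313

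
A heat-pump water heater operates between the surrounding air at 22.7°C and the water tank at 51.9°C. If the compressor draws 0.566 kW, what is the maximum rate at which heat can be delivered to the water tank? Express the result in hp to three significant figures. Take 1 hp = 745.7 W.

8.45 hp

In absolute terms T_C = 295.85 K and T_H = 325.05 K, so ΔT = 29.20 K.
COP_Carnot = T_H/ΔT = 325.05/29.20 = 11.13.
Q̇_max = COP_Carnot × Ẇ = 11.13 × 0.5660 kW = 6.301 kW = 8.449 hp.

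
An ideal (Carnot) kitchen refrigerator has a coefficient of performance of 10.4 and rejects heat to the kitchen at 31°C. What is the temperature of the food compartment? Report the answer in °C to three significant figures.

4.32 °C

For a Carnot refrigerator COP_R = T_C/(T_H − T_C), so T_C = COP·T_H/(1 + COP).
With T_H = 304.15 K, T_C = 10.4 × 304.15/11.40 = 277.47 K.
Converting, 277.47 K = 4.32°C.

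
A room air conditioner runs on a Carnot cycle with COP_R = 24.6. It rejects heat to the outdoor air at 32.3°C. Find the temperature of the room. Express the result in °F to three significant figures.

68.7 °F

For a Carnot refrigerator COP_R = T_C/(T_H − T_C), so T_C = COP·T_H/(1 + COP).
With T_H = 305.45 K, T_C = 24.6 × 305.45/25.60 = 293.52 K.
Converting, 293.52 K = 68.66°F.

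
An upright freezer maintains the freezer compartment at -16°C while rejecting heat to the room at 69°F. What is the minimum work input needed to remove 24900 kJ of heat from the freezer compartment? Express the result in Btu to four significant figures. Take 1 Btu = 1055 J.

3355 Btu

In absolute terms T_C = 257.15 K and T_H = 293.71 K, so ΔT = 36.56 K.
The reversible limit is COP_R = T_C/ΔT = 7.034, so W_min = Q_C/COP = Q_C·ΔT/T_C.
W_min = 24900 × 36.56/257.15 = 3540 kJ = 3355 Btu.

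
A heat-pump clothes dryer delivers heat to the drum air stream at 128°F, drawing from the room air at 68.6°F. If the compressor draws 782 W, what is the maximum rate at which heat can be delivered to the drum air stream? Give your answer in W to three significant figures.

In absolute terms T_C = 293.48 K and T_H = 326.48 K, so ΔT = 33.00 K.
COP_Carnot = T_H/ΔT = 326.48/33.00 = 9.893.
Q̇_max = COP_Carnot × Ẇ = 9.893 × 782.0 W = 7737 W.

7740 W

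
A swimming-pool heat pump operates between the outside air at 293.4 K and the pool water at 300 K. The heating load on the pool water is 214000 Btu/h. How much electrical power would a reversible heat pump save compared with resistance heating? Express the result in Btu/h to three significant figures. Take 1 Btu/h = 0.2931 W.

The reservoir spacing is ΔT = 300 − 293.4 = 6.600 K.
COP_Carnot = T_H/ΔT = 300.00/6.600 = 45.45.
Resistance heating needs Ẇ_res = Q̇_H = 214000 Btu/h; the reversible heat pump needs only Ẇ_hp = Q̇_H/COP = 4708 Btu/h.
Saving = 214000 − 4708 = 209300 Btu/h.

209000 Btu/h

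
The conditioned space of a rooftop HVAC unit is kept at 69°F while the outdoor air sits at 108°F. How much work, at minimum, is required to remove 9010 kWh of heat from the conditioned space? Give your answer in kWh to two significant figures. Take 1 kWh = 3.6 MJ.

In absolute terms T_C = 293.71 K and T_H = 315.37 K, so ΔT = 21.67 K.
The reversible limit is COP_R = T_C/ΔT = 13.56, so W_min = Q_C/COP = Q_C·ΔT/T_C.
W_min = 9010 × 21.67/293.71 = 664.7 kWh.

660 kWh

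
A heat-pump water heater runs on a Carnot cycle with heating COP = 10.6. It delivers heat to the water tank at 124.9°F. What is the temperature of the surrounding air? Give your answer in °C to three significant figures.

COP_HP = T_H/(T_H − T_C) gives T_H − T_C = T_H/COP.
With T_H = 324.76 K, T_C = 324.76 × (1 − 1/10.6) = 294.12 K.
Converting, 294.12 K = 20.97°C.

21.0 °C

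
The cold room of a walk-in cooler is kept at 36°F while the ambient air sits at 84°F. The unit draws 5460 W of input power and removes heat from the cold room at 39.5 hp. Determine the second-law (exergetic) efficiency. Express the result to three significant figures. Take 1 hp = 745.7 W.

Converting, Q̇_C = 39.50 hp = 29460 W, so COP_actual = Q̇_C/Ẇ = 29460/5460 = 5.395.
In absolute terms T_C = 275.37 K and T_H = 302.04 K, so ΔT = 26.67 K.
COP_Carnot = T_C/ΔT = 275.37/26.67 = 10.33.
η_II = COP_actual/COP_Carnot = 5.395/10.33 = 0.5224.

0.522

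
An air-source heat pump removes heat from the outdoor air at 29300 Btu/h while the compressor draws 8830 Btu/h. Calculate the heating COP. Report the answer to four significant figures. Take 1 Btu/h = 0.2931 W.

The first law gives Q̇_H = Q̇_C + Ẇ, so the three rates are Q̇_C = 29300, Q̇_H = 38130, Ẇ = 8830 Btu/h.
COP_HP = Q̇_H/Ẇ = 38130/8830 = 4.318.

4.318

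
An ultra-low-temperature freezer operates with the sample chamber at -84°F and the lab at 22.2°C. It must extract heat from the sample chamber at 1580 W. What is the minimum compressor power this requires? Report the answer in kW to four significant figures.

0.6559 kW

In absolute terms T_C = 208.71 K and T_H = 295.35 K, so ΔT = 86.64 K.
COP_Carnot = T_C/ΔT = 208.71/86.64 = 2.409.
Ẇ_min = Q̇/COP_Carnot = 1580/2.409 = 655.9 W = 0.6559 kW.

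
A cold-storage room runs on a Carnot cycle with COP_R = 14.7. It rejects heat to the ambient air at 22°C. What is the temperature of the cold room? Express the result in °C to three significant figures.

3.20 °C

For a Carnot refrigerator COP_R = T_C/(T_H − T_C), so T_C = COP·T_H/(1 + COP).
With T_H = 295.15 K, T_C = 14.7 × 295.15/15.70 = 276.35 K.
Converting, 276.35 K = 3.20°C.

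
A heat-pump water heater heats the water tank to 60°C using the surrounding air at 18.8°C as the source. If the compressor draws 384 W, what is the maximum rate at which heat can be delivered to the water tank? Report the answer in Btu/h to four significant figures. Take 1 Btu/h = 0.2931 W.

In absolute terms T_C = 291.95 K and T_H = 333.15 K, so ΔT = 41.20 K.
COP_Carnot = T_H/ΔT = 333.15/41.20 = 8.086.
Q̇_max = COP_Carnot × Ẇ = 8.086 × 384.0 W = 3105 W = 10590 Btu/h.

10590 Btu/h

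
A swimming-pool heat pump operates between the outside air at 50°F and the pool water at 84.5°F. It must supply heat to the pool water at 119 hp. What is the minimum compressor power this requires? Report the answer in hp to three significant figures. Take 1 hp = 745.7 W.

7.54 hp

In absolute terms T_C = 283.15 K and T_H = 302.32 K, so ΔT = 19.17 K.
COP_Carnot = T_H/ΔT = 302.32/19.17 = 15.77.
Ẇ_min = Q̇/COP_Carnot = 119.0/15.77 = 7.545 hp.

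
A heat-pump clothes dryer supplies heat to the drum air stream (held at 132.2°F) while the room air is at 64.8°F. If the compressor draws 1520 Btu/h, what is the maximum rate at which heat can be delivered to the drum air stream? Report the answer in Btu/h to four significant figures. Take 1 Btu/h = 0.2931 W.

13350 Btu/h

In absolute terms T_C = 291.37 K and T_H = 328.82 K, so ΔT = 37.44 K.
COP_Carnot = T_H/ΔT = 328.82/37.44 = 8.781.
Q̇_max = COP_Carnot × Ẇ = 8.781 × 1520 Btu/h = 13350 Btu/h.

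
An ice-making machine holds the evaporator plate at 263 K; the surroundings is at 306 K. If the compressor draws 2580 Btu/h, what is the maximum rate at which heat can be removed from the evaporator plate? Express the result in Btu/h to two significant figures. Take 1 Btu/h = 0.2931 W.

The reservoir spacing is ΔT = 306 − 263 = 43.00 K.
COP_Carnot = T_C/ΔT = 263.00/43.00 = 6.116.
Q̇_max = COP_Carnot × Ẇ = 6.116 × 2580 Btu/h = 15780 Btu/h.

16000 Btu/h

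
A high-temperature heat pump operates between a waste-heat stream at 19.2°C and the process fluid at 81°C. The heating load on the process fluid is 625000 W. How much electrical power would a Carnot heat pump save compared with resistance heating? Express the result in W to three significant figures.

516000 W

In absolute terms T_C = 292.35 K and T_H = 354.15 K, so ΔT = 61.80 K.
COP_Carnot = T_H/ΔT = 354.15/61.80 = 5.731.
Resistance heating needs Ẇ_res = Q̇_H = 625000 W; the reversible heat pump needs only Ẇ_hp = Q̇_H/COP = 109100 W.
Saving = 625000 − 109100 = 515900 W.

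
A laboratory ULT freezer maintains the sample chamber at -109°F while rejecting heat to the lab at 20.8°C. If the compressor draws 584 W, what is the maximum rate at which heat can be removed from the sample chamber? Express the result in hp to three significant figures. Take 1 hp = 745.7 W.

1.54 hp

In absolute terms T_C = 194.82 K and T_H = 293.95 K, so ΔT = 99.13 K.
COP_Carnot = T_C/ΔT = 194.82/99.13 = 1.965.
Q̇_max = COP_Carnot × Ẇ = 1.965 × 584.0 W = 1148 W = 1.539 hp.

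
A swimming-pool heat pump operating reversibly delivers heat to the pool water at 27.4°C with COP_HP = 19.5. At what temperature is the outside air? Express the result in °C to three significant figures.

12.0 °C

COP_HP = T_H/(T_H − T_C) gives T_H − T_C = T_H/COP.
With T_H = 300.55 K, T_C = 300.55 × (1 − 1/19.5) = 285.14 K.
Converting, 285.14 K = 11.99°C.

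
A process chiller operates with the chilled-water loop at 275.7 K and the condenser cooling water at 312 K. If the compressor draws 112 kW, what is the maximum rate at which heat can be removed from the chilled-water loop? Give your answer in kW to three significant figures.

851 kW

The reservoir spacing is ΔT = 312 − 275.7 = 36.30 K.
COP_Carnot = T_C/ΔT = 275.70/36.30 = 7.595.
Q̇_max = COP_Carnot × Ẇ = 7.595 × 112.0 kW = 850.6 kW.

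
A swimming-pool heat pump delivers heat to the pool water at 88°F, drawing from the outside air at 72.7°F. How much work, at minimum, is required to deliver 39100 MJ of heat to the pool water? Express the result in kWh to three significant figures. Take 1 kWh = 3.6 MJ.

303 kWh

In absolute terms T_C = 295.76 K and T_H = 304.26 K, so ΔT = 8.500 K.
The reversible limit is COP_HP = T_H/ΔT = 35.80, so W_min = Q_H/COP = Q_H·ΔT/T_H.
W_min = 39100 × 8.500/304.26 = 1092 MJ = 303.4 kWh.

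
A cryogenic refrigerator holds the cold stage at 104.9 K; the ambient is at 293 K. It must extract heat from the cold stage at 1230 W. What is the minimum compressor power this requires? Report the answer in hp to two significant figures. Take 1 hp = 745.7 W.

3.0 hp

The reservoir spacing is ΔT = 293 − 104.9 = 188.1 K.
COP_Carnot = T_C/ΔT = 104.90/188.1 = 0.5577.
Ẇ_min = Q̇/COP_Carnot = 1230/0.5577 = 2206 W = 2.958 hp.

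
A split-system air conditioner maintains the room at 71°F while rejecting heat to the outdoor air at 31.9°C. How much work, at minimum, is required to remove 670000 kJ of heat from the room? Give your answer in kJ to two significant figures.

In absolute terms T_C = 294.82 K and T_H = 305.05 K, so ΔT = 10.23 K.
The reversible limit is COP_R = T_C/ΔT = 28.81, so W_min = Q_C/COP = Q_C·ΔT/T_C.
W_min = 670000 × 10.23/294.82 = 23260 kJ.

23000 kJ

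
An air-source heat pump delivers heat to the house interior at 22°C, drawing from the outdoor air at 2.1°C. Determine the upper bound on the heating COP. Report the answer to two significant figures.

15

In absolute terms T_C = 275.25 K and T_H = 295.15 K, so ΔT = 19.90 K.
For a reversible cycle, COP_Carnot = T_H/ΔT = 295.15/19.90 = 14.83.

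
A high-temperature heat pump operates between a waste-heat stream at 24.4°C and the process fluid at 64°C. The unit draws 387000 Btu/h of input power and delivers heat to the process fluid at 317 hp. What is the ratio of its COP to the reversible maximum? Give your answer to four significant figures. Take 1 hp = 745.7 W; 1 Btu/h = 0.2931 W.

Converting, Q̇_H = 317.0 hp = 806500 Btu/h, so COP_actual = Q̇_H/Ẇ = 806500/387000 = 2.084.
In absolute terms T_C = 297.55 K and T_H = 337.15 K, so ΔT = 39.60 K.
COP_Carnot = T_H/ΔT = 337.15/39.60 = 8.514.
η_II = COP_actual/COP_Carnot = 2.084/8.514 = 0.2448.

0.2448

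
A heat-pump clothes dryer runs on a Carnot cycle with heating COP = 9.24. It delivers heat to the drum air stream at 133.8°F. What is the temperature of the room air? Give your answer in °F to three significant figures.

69.6 °F

COP_HP = T_H/(T_H − T_C) gives T_H − T_C = T_H/COP.
With T_H = 329.71 K, T_C = 329.71 × (1 − 1/9.24) = 294.02 K.
Converting, 294.02 K = 69.57°F.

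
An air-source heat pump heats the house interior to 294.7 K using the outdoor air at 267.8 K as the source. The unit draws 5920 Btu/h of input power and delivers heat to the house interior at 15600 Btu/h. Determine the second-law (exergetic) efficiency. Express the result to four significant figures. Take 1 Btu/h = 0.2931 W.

0.2405

COP_actual = Q̇_H/Ẇ = 15600/5920 = 2.635.
The reservoir spacing is ΔT = 294.7 − 267.8 = 26.90 K.
COP_Carnot = T_H/ΔT = 294.70/26.90 = 10.96.
η_II = COP_actual/COP_Carnot = 2.635/10.96 = 0.2405.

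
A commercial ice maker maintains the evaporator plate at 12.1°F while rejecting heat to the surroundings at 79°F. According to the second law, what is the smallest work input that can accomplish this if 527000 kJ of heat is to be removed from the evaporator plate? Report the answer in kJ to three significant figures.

In absolute terms T_C = 262.09 K and T_H = 299.26 K, so ΔT = 37.17 K.
The reversible limit is COP_R = T_C/ΔT = 7.052, so W_min = Q_C/COP = Q_C·ΔT/T_C.
W_min = 527000 × 37.17/262.09 = 74730 kJ.

74700 kJ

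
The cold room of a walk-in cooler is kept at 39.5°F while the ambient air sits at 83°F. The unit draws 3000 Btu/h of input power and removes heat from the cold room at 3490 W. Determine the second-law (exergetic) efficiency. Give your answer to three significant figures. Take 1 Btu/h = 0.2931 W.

0.346

Converting, Q̇_C = 3490 W = 11910 Btu/h, so COP_actual = Q̇_C/Ẇ = 11910/3000 = 3.969.
In absolute terms T_C = 277.32 K and T_H = 301.48 K, so ΔT = 24.17 K.
COP_Carnot = T_C/ΔT = 277.32/24.17 = 11.48.
η_II = COP_actual/COP_Carnot = 3.969/11.48 = 0.3459.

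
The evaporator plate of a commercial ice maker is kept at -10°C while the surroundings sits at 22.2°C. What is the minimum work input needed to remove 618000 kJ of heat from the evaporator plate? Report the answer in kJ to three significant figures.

75600 kJ

In absolute terms T_C = 263.15 K and T_H = 295.35 K, so ΔT = 32.20 K.
The reversible limit is COP_R = T_C/ΔT = 8.172, so W_min = Q_C/COP = Q_C·ΔT/T_C.
W_min = 618000 × 32.20/263.15 = 75620 kJ.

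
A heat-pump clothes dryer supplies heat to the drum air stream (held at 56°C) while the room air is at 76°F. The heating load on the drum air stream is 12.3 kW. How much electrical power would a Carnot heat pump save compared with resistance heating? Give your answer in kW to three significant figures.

11.1 kW

In absolute terms T_C = 297.59 K and T_H = 329.15 K, so ΔT = 31.56 K.
COP_Carnot = T_H/ΔT = 329.15/31.56 = 10.43.
Resistance heating needs Ẇ_res = Q̇_H = 12.30 kW; the reversible heat pump needs only Ẇ_hp = Q̇_H/COP = 1.179 kW.
Saving = 12.30 − 1.179 = 11.12 kW.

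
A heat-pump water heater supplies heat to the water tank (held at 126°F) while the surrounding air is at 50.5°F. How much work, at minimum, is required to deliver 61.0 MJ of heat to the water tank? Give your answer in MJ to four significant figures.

In absolute terms T_C = 283.43 K and T_H = 325.37 K, so ΔT = 41.94 K.
The reversible limit is COP_HP = T_H/ΔT = 7.757, so W_min = Q_H/COP = Q_H·ΔT/T_H.
W_min = 61.00 × 41.94/325.37 = 7.864 MJ.

7.864 MJ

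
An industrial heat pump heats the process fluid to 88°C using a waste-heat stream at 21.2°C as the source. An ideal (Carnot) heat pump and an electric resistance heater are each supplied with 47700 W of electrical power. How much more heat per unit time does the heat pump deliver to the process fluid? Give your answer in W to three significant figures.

210000 W

In absolute terms T_C = 294.35 K and T_H = 361.15 K, so ΔT = 66.80 K.
COP_Carnot = T_H/ΔT = 361.15/66.80 = 5.406.
The heat pump delivers Q̇_H = COP × Ẇ = 257900 W; the resistance heater delivers Ẇ = 47700 W.
Extra = (COP − 1)·Ẇ = 210200 W.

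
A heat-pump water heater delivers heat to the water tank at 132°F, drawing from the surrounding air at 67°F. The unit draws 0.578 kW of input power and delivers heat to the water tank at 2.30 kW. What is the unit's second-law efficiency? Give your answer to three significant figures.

0.437

COP_actual = Q̇_H/Ẇ = 2.300/0.5780 = 3.979.
In absolute terms T_C = 292.59 K and T_H = 328.71 K, so ΔT = 36.11 K.
COP_Carnot = T_H/ΔT = 328.71/36.11 = 9.103.
η_II = COP_actual/COP_Carnot = 3.979/9.103 = 0.4372.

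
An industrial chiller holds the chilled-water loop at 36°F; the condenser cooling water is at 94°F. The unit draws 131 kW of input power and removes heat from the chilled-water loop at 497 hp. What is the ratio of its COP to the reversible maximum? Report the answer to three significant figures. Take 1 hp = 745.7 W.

0.331

Converting, Q̇_C = 497.0 hp = 370.6 kW, so COP_actual = Q̇_C/Ẇ = 370.6/131.0 = 2.829.
In absolute terms T_C = 275.37 K and T_H = 307.59 K, so ΔT = 32.22 K.
COP_Carnot = T_C/ΔT = 275.37/32.22 = 8.546.
η_II = COP_actual/COP_Carnot = 2.829/8.546 = 0.3310.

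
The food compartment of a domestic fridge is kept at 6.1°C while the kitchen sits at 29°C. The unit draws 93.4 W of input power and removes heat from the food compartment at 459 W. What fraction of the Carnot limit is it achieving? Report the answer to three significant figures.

COP_actual = Q̇_C/Ẇ = 459.0/93.40 = 4.914.
In absolute terms T_C = 279.25 K and T_H = 302.15 K, so ΔT = 22.90 K.
COP_Carnot = T_C/ΔT = 279.25/22.90 = 12.19.
η_II = COP_actual/COP_Carnot = 4.914/12.19 = 0.4030.

0.403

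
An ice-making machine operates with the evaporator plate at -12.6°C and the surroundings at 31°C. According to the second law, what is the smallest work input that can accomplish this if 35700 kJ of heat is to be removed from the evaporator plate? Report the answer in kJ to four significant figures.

5974 kJ

In absolute terms T_C = 260.55 K and T_H = 304.15 K, so ΔT = 43.60 K.
The reversible limit is COP_R = T_C/ΔT = 5.976, so W_min = Q_C/COP = Q_C·ΔT/T_C.
W_min = 35700 × 43.60/260.55 = 5974 kJ.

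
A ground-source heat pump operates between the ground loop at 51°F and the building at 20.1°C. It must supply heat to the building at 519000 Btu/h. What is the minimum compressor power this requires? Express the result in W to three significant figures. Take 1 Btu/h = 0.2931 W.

4950 W

In absolute terms T_C = 283.71 K and T_H = 293.25 K, so ΔT = 9.544 K.
COP_Carnot = T_H/ΔT = 293.25/9.544 = 30.72.
Ẇ_min = Q̇/COP_Carnot = 519000/30.72 = 16890 Btu/h = 4951 W.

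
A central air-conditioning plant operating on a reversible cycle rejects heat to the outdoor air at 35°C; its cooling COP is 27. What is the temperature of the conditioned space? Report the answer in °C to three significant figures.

24.0 °C

For a Carnot refrigerator COP_R = T_C/(T_H − T_C), so T_C = COP·T_H/(1 + COP).
With T_H = 308.15 K, T_C = 27 × 308.15/28.00 = 297.14 K.
Converting, 297.14 K = 23.99°C.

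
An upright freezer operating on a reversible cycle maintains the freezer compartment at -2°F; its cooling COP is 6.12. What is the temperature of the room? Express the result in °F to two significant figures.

COP_R = T_C/(T_H − T_C) gives T_H − T_C = T_C/COP.
With T_C = 254.26 K, T_H = 254.26 × (1 + 1/6.12) = 295.81 K.
Converting, 295.81 K = 72.78°F.

73 °F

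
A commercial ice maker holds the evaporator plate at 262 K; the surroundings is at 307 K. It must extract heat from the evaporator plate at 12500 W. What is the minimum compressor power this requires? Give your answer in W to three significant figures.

2150 W

The reservoir spacing is ΔT = 307 − 262 = 45.00 K.
COP_Carnot = T_C/ΔT = 262.00/45.00 = 5.822.
Ẇ_min = Q̇/COP_Carnot = 12500/5.822 = 2147 W.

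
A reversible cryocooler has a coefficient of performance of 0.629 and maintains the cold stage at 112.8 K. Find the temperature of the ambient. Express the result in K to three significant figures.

292 K

COP_R = T_C/(T_H − T_C) gives T_H − T_C = T_C/COP.
With T_C = 112.80 K, T_H = 112.80 × (1 + 1/0.629) = 292.13 K.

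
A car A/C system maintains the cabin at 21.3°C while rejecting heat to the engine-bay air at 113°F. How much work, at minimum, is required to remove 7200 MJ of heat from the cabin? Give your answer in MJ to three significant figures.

580 MJ

In absolute terms T_C = 294.45 K and T_H = 318.15 K, so ΔT = 23.70 K.
The reversible limit is COP_R = T_C/ΔT = 12.42, so W_min = Q_C/COP = Q_C·ΔT/T_C.
W_min = 7200 × 23.70/294.45 = 579.5 MJ.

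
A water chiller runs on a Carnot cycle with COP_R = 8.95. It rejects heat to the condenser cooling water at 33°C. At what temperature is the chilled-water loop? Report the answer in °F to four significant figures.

For a Carnot refrigerator COP_R = T_C/(T_H − T_C), so T_C = COP·T_H/(1 + COP).
With T_H = 306.15 K, T_C = 8.95 × 306.15/9.950 = 275.38 K.
Converting, 275.38 K = 36.02°F.

36.02 °F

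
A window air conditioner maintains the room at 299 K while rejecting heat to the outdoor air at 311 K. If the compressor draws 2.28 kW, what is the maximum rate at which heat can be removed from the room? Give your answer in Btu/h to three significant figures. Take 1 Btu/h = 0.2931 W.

The reservoir spacing is ΔT = 311 − 299 = 12.00 K.
COP_Carnot = T_C/ΔT = 299.00/12.00 = 24.92.
Q̇_max = COP_Carnot × Ẇ = 24.92 × 2.280 kW = 56.81 kW = 193800 Btu/h.

194000 Btu/h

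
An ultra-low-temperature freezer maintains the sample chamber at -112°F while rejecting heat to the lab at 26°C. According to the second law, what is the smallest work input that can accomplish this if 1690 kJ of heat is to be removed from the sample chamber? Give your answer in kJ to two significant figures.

In absolute terms T_C = 193.15 K and T_H = 299.15 K, so ΔT = 106.0 K.
The reversible limit is COP_R = T_C/ΔT = 1.822, so W_min = Q_C/COP = Q_C·ΔT/T_C.
W_min = 1690 × 106.0/193.15 = 927.5 kJ.

930 kJ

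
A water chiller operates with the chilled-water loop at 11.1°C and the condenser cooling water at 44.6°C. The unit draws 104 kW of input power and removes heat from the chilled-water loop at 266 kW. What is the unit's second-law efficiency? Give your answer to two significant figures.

0.30

COP_actual = Q̇_C/Ẇ = 266.0/104.0 = 2.558.
In absolute terms T_C = 284.25 K and T_H = 317.75 K, so ΔT = 33.50 K.
COP_Carnot = T_C/ΔT = 284.25/33.50 = 8.485.
η_II = COP_actual/COP_Carnot = 2.558/8.485 = 0.3014.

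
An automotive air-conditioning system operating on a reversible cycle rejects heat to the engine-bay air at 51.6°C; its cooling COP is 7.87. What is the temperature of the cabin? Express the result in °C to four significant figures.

14.99 °C

For a Carnot refrigerator COP_R = T_C/(T_H − T_C), so T_C = COP·T_H/(1 + COP).
With T_H = 324.75 K, T_C = 7.87 × 324.75/8.870 = 288.14 K.
Converting, 288.14 K = 14.99°C.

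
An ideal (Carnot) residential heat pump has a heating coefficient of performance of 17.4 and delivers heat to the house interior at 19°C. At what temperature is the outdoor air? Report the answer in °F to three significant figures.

36.0 °F

COP_HP = T_H/(T_H − T_C) gives T_H − T_C = T_H/COP.
With T_H = 292.15 K, T_C = 292.15 × (1 − 1/17.4) = 275.36 K.
Converting, 275.36 K = 35.98°F.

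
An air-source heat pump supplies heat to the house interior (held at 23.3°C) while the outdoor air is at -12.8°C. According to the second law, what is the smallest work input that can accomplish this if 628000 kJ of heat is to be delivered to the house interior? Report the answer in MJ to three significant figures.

76.5 MJ

In absolute terms T_C = 260.35 K and T_H = 296.45 K, so ΔT = 36.10 K.
The reversible limit is COP_HP = T_H/ΔT = 8.212, so W_min = Q_H/COP = Q_H·ΔT/T_H.
W_min = 628000 × 36.10/296.45 = 76470 kJ = 76.47 MJ.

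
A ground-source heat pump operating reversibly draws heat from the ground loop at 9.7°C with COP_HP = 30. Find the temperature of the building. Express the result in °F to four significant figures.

67.02 °F

COP_HP = T_H/(T_H − T_C) rearranges to T_H = COP·T_C/(COP − 1).
With T_C = 282.85 K, T_H = 30 × 282.85/29.00 = 292.60 K.
Converting, 292.60 K = 67.02°F.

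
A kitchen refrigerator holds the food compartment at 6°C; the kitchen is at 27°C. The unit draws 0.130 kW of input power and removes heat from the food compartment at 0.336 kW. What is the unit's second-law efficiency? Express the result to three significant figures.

COP_actual = Q̇_C/Ẇ = 0.3360/0.1300 = 2.585.
In absolute terms T_C = 279.15 K and T_H = 300.15 K, so ΔT = 21.00 K.
COP_Carnot = T_C/ΔT = 279.15/21.00 = 13.29.
η_II = COP_actual/COP_Carnot = 2.585/13.29 = 0.1944.

0.194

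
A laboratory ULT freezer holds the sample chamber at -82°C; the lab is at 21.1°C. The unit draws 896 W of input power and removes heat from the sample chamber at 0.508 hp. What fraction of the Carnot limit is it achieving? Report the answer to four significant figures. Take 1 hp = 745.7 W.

0.2280

Converting, Q̇_C = 0.5080 hp = 378.8 W, so COP_actual = Q̇_C/Ẇ = 378.8/896.0 = 0.4228.
In absolute terms T_C = 191.15 K and T_H = 294.25 K, so ΔT = 103.1 K.
COP_Carnot = T_C/ΔT = 191.15/103.1 = 1.854.
η_II = COP_actual/COP_Carnot = 0.4228/1.854 = 0.2280.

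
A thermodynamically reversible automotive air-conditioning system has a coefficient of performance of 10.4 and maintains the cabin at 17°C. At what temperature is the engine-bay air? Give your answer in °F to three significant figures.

113 °F

COP_R = T_C/(T_H − T_C) gives T_H − T_C = T_C/COP.
With T_C = 290.15 K, T_H = 290.15 × (1 + 1/10.4) = 318.05 K.
Converting, 318.05 K = 112.82°F.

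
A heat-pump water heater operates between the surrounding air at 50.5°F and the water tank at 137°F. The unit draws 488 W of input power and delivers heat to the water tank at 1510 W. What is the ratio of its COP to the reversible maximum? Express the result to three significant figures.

0.449

COP_actual = Q̇_H/Ẇ = 1510/488.0 = 3.094.
In absolute terms T_C = 283.43 K and T_H = 331.48 K, so ΔT = 48.06 K.
COP_Carnot = T_H/ΔT = 331.48/48.06 = 6.898.
η_II = COP_actual/COP_Carnot = 3.094/6.898 = 0.4486.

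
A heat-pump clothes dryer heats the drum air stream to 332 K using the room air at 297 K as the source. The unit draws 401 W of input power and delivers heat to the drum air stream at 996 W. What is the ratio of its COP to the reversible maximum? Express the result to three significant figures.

0.262

COP_actual = Q̇_H/Ẇ = 996.0/401.0 = 2.484.
The reservoir spacing is ΔT = 332 − 297 = 35.00 K.
COP_Carnot = T_H/ΔT = 332.00/35.00 = 9.486.
η_II = COP_actual/COP_Carnot = 2.484/9.486 = 0.2618.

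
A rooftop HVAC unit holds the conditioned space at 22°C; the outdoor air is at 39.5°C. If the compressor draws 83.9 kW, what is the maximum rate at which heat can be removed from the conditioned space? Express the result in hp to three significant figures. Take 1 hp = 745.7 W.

1900 hp

In absolute terms T_C = 295.15 K and T_H = 312.65 K, so ΔT = 17.50 K.
COP_Carnot = T_C/ΔT = 295.15/17.50 = 16.87.
Q̇_max = COP_Carnot × Ẇ = 16.87 × 83.90 kW = 1415 kW = 1898 hp.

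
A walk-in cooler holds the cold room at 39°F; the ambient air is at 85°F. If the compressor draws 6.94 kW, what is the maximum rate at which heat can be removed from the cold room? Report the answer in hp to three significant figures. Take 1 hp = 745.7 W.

In absolute terms T_C = 277.04 K and T_H = 302.59 K, so ΔT = 25.56 K.
COP_Carnot = T_C/ΔT = 277.04/25.56 = 10.84.
Q̇_max = COP_Carnot × Ẇ = 10.84 × 6.940 kW = 75.23 kW = 100.9 hp.

101 hp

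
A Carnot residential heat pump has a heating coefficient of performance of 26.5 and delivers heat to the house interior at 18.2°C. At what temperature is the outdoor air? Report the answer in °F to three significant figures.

COP_HP = T_H/(T_H − T_C) gives T_H − T_C = T_H/COP.
With T_H = 291.35 K, T_C = 291.35 × (1 − 1/26.5) = 280.36 K.
Converting, 280.36 K = 44.97°F.

45.0 °F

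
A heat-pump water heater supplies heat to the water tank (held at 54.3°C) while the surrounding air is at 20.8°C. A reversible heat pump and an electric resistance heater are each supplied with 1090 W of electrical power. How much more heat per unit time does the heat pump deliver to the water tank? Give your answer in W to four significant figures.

9564 W

In absolute terms T_C = 293.95 K and T_H = 327.45 K, so ΔT = 33.50 K.
COP_Carnot = T_H/ΔT = 327.45/33.50 = 9.775.
The heat pump delivers Q̇_H = COP × Ẇ = 10650 W; the resistance heater delivers Ẇ = 1090 W.
Extra = (COP − 1)·Ẇ = 9564 W.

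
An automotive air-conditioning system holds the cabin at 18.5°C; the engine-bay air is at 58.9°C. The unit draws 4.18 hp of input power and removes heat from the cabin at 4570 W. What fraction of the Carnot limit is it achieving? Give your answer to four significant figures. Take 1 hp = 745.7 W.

0.2031

Converting, Q̇_C = 4570 W = 6.128 hp, so COP_actual = Q̇_C/Ẇ = 6.128/4.180 = 1.466.
In absolute terms T_C = 291.65 K and T_H = 332.05 K, so ΔT = 40.40 K.
COP_Carnot = T_C/ΔT = 291.65/40.40 = 7.219.
η_II = COP_actual/COP_Carnot = 1.466/7.219 = 0.2031.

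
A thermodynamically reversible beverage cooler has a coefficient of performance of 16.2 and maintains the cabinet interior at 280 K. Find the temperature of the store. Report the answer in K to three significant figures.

297 K

COP_R = T_C/(T_H − T_C) gives T_H − T_C = T_C/COP.
With T_C = 280.00 K, T_H = 280.00 × (1 + 1/16.2) = 297.28 K.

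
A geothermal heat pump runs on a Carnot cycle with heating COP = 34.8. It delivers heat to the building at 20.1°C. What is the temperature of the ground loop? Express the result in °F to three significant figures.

53.0 °F

COP_HP = T_H/(T_H − T_C) gives T_H − T_C = T_H/COP.
With T_H = 293.25 K, T_C = 293.25 × (1 − 1/34.8) = 284.82 K.
Converting, 284.82 K = 53.01°F.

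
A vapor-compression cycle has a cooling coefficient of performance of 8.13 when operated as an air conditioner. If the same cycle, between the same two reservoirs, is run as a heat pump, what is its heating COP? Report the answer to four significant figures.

The first law on one cycle gives Q_H = Q_C + W, so Q_H/W = Q_C/W + 1.
COP_HP = COP_R + 1 = 8.13 + 1 = 9.13.

9.130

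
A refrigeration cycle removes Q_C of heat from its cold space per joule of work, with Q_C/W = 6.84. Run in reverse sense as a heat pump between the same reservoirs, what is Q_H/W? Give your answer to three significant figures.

The first law on one cycle gives Q_H = Q_C + W, so Q_H/W = Q_C/W + 1.
COP_HP = COP_R + 1 = 6.84 + 1 = 7.84.

7.84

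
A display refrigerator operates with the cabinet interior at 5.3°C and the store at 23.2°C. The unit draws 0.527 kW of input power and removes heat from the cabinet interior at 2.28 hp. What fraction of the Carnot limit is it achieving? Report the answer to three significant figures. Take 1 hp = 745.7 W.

0.207

Converting, Q̇_C = 2.280 hp = 1.700 kW, so COP_actual = Q̇_C/Ẇ = 1.700/0.5270 = 3.226.
In absolute terms T_C = 278.45 K and T_H = 296.35 K, so ΔT = 17.90 K.
COP_Carnot = T_C/ΔT = 278.45/17.90 = 15.56.
η_II = COP_actual/COP_Carnot = 3.226/15.56 = 0.2074.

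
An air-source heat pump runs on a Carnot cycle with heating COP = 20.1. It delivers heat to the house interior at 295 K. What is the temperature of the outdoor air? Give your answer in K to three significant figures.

280 K

COP_HP = T_H/(T_H − T_C) gives T_H − T_C = T_H/COP.
With T_H = 295.00 K, T_C = 295.00 × (1 − 1/20.1) = 280.32 K.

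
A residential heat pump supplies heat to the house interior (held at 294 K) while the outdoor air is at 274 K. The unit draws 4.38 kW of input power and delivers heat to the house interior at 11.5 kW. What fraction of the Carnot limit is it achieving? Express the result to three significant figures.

0.179

COP_actual = Q̇_H/Ẇ = 11.50/4.380 = 2.626.
The reservoir spacing is ΔT = 294 − 274 = 20.00 K.
COP_Carnot = T_H/ΔT = 294.00/20.00 = 14.70.
η_II = COP_actual/COP_Carnot = 2.626/14.70 = 0.1786.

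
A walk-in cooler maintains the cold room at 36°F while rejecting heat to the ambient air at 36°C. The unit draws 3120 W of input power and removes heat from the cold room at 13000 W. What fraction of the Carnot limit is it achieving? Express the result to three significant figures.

COP_actual = Q̇_C/Ẇ = 13000/3120 = 4.167.
In absolute terms T_C = 275.37 K and T_H = 309.15 K, so ΔT = 33.78 K.
COP_Carnot = T_C/ΔT = 275.37/33.78 = 8.152.
η_II = COP_actual/COP_Carnot = 4.167/8.152 = 0.5111.

0.511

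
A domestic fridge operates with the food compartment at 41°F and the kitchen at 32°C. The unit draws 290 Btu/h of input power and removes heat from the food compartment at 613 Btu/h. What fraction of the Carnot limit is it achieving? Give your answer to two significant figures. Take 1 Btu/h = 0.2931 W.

0.21

COP_actual = Q̇_C/Ẇ = 613.0/290.0 = 2.114.
In absolute terms T_C = 278.15 K and T_H = 305.15 K, so ΔT = 27.00 K.
COP_Carnot = T_C/ΔT = 278.15/27.00 = 10.30.
η_II = COP_actual/COP_Carnot = 2.114/10.30 = 0.2052.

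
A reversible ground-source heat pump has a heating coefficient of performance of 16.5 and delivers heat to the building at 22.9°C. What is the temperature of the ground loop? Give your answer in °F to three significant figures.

COP_HP = T_H/(T_H − T_C) gives T_H − T_C = T_H/COP.
With T_H = 296.05 K, T_C = 296.05 × (1 − 1/16.5) = 278.11 K.
Converting, 278.11 K = 40.92°F.

40.9 °F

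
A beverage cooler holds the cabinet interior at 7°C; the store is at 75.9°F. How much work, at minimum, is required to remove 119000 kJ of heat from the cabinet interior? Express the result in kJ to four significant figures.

In absolute terms T_C = 280.15 K and T_H = 297.54 K, so ΔT = 17.39 K.
The reversible limit is COP_R = T_C/ΔT = 16.11, so W_min = Q_C/COP = Q_C·ΔT/T_C.
W_min = 119000 × 17.39/280.15 = 7386 kJ.

7386 kJ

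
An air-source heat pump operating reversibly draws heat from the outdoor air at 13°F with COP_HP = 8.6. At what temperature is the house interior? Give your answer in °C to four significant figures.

COP_HP = T_H/(T_H − T_C) rearranges to T_H = COP·T_C/(COP − 1).
With T_C = 262.59 K, T_H = 8.6 × 262.59/7.600 = 297.15 K.
Converting, 297.15 K = 24.00°C.

24.00 °C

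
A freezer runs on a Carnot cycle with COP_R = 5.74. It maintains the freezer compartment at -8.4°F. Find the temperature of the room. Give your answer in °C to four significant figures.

21.23 °C

COP_R = T_C/(T_H − T_C) gives T_H − T_C = T_C/COP.
With T_C = 250.71 K, T_H = 250.71 × (1 + 1/5.74) = 294.38 K.
Converting, 294.38 K = 21.23°C.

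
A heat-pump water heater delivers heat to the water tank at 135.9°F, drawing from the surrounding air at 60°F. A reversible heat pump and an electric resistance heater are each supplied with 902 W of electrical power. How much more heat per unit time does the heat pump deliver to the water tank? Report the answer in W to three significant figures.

6180 W

In absolute terms T_C = 288.71 K and T_H = 330.87 K, so ΔT = 42.17 K.
COP_Carnot = T_H/ΔT = 330.87/42.17 = 7.847.
The heat pump delivers Q̇_H = COP × Ẇ = 7078 W; the resistance heater delivers Ẇ = 902.0 W.
Extra = (COP − 1)·Ẇ = 6176 W.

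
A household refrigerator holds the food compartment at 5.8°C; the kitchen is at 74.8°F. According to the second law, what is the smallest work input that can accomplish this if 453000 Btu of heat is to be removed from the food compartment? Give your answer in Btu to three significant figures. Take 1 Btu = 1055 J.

In absolute terms T_C = 278.95 K and T_H = 296.93 K, so ΔT = 17.98 K.
The reversible limit is COP_R = T_C/ΔT = 15.52, so W_min = Q_C/COP = Q_C·ΔT/T_C.
W_min = 453000 × 17.98/278.95 = 29190 Btu.

29200 Btu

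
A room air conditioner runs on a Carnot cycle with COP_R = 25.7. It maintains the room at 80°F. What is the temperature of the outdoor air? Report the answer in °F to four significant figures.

COP_R = T_C/(T_H − T_C) gives T_H − T_C = T_C/COP.
With T_C = 299.82 K, T_H = 299.82 × (1 + 1/25.7) = 311.48 K.
Converting, 311.48 K = 101.00°F.

101.0 °F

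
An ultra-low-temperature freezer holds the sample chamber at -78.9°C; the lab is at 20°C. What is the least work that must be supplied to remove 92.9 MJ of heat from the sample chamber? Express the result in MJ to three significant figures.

In absolute terms T_C = 194.25 K and T_H = 293.15 K, so ΔT = 98.90 K.
The reversible limit is COP_R = T_C/ΔT = 1.964, so W_min = Q_C/COP = Q_C·ΔT/T_C.
W_min = 92.90 × 98.90/194.25 = 47.30 MJ.

47.3 MJ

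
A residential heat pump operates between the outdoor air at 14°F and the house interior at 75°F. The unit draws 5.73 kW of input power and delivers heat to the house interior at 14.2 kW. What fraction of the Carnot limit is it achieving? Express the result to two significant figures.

COP_actual = Q̇_H/Ẇ = 14.20/5.730 = 2.478.
In absolute terms T_C = 263.15 K and T_H = 297.04 K, so ΔT = 33.89 K.
COP_Carnot = T_H/ΔT = 297.04/33.89 = 8.765.
η_II = COP_actual/COP_Carnot = 2.478/8.765 = 0.2827.

0.28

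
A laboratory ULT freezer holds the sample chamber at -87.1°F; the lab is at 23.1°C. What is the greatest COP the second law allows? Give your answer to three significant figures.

In absolute terms T_C = 206.98 K and T_H = 296.25 K, so ΔT = 89.27 K.
For a reversible cycle, COP_Carnot = T_C/ΔT = 206.98/89.27 = 2.319.

2.32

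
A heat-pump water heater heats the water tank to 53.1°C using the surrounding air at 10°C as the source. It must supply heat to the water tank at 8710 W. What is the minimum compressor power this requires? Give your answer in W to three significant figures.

In absolute terms T_C = 283.15 K and T_H = 326.25 K, so ΔT = 43.10 K.
COP_Carnot = T_H/ΔT = 326.25/43.10 = 7.570.
Ẇ_min = Q̇/COP_Carnot = 8710/7.570 = 1151 W.

1150 W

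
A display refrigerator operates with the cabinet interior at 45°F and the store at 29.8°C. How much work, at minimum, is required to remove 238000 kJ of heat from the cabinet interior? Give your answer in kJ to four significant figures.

In absolute terms T_C = 280.37 K and T_H = 302.95 K, so ΔT = 22.58 K.
The reversible limit is COP_R = T_C/ΔT = 12.42, so W_min = Q_C/COP = Q_C·ΔT/T_C.
W_min = 238000 × 22.58/280.37 = 19170 kJ.

19170 kJ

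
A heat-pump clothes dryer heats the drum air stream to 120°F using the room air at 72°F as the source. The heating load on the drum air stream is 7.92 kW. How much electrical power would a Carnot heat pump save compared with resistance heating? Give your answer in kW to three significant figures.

In absolute terms T_C = 295.37 K and T_H = 322.04 K, so ΔT = 26.67 K.
COP_Carnot = T_H/ΔT = 322.04/26.67 = 12.08.
Resistance heating needs Ẇ_res = Q̇_H = 7.920 kW; the reversible heat pump needs only Ẇ_hp = Q̇_H/COP = 0.6558 kW.
Saving = 7.920 − 0.6558 = 7.264 kW.

7.26 kW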